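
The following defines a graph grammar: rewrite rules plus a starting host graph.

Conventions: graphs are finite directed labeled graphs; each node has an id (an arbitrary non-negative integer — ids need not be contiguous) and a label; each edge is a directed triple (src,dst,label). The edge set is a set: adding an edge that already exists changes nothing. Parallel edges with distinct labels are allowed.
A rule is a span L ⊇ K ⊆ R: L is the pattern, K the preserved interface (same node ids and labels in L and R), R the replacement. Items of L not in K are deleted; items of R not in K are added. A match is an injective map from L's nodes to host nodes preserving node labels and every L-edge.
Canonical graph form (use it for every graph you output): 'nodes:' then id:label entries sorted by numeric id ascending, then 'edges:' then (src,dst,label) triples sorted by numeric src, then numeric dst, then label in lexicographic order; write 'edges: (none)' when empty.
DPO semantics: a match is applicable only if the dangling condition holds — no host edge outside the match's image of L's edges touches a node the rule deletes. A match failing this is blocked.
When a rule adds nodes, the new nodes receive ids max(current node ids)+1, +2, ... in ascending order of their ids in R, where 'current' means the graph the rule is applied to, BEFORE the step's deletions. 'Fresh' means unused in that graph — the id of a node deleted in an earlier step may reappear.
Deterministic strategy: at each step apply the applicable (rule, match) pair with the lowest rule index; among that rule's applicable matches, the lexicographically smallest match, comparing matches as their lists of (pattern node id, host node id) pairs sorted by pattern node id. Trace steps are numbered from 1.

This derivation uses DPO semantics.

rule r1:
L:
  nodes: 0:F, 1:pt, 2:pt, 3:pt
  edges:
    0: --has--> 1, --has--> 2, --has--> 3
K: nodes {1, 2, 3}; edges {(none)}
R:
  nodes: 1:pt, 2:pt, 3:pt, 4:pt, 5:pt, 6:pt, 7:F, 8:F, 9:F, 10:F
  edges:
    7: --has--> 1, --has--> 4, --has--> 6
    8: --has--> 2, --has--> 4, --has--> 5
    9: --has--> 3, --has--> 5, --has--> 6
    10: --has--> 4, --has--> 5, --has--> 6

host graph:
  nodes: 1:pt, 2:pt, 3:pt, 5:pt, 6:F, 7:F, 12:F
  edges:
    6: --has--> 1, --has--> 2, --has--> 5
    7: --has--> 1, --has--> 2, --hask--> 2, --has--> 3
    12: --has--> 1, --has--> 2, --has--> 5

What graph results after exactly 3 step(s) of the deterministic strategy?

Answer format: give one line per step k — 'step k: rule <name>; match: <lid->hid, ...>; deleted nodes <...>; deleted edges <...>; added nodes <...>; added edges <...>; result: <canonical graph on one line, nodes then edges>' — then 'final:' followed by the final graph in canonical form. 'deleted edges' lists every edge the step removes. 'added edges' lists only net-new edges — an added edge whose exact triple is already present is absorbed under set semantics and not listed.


step 1: rule r1; match: 0->6, 1->1, 2->2, 3->5; deleted nodes 6; deleted edges (6,1,has); (6,2,has); (6,5,has); added nodes 13, 14, 15, 16, 17, 18, 19; added edges (16,1,has); (16,13,has); (16,15,has); (17,2,has); (17,13,has); (17,14,has); (18,5,has); (18,14,has); (18,15,has); (19,13,has); (19,14,has); (19,15,has); result: nodes: 1:pt, 2:pt, 3:pt, 5:pt, 7:F, 12:F, 13:pt, 14:pt, 15:pt, 16:F, 17:F, 18:F, 19:F edges: (7,1,has); (7,2,has); (7,2,hask); (7,3,has); (12,1,has); (12,2,has); (12,5,has); (16,1,has); (16,13,has); (16,15,has); (17,2,has); (17,13,has); (17,14,has); (18,5,has); (18,14,has); (18,15,has); (19,13,has); (19,14,has); (19,15,has)
step 2: rule r1; match: 0->12, 1->1, 2->2, 3->5; deleted nodes 12; deleted edges (12,1,has); (12,2,has); (12,5,has); added nodes 20, 21, 22, 23, 24, 25, 26; added edges (23,1,has); (23,20,has); (23,22,has); (24,2,has); (24,20,has); (24,21,has); (25,5,has); (25,21,has); (25,22,has); (26,20,has); (26,21,has); (26,22,has); result: nodes: 1:pt, 2:pt, 3:pt, 5:pt, 7:F, 13:pt, 14:pt, 15:pt, 16:F, 17:F, 18:F, 19:F, 20:pt, 21:pt, 22:pt, 23:F, 24:F, 25:F, 26:F edges: (7,1,has); (7,2,has); (7,2,hask); (7,3,has); (16,1,has); (16,13,has); (16,15,has); (17,2,has); (17,13,has); (17,14,has); (18,5,has); (18,14,has); (18,15,has); (19,13,has); (19,14,has); (19,15,has); (23,1,has); (23,20,has); (23,22,has); (24,2,has); (24,20,has); (24,21,has); (25,5,has); (25,21,has); (25,22,has); (26,20,has); (26,21,has); (26,22,has)
step 3: rule r1; match: 0->16, 1->1, 2->13, 3->15; deleted nodes 16; deleted edges (16,1,has); (16,13,has); (16,15,has); added nodes 27, 28, 29, 30, 31, 32, 33; added edges (30,1,has); (30,27,has); (30,29,has); (31,13,has); (31,27,has); (31,28,has); (32,15,has); (32,28,has); (32,29,has); (33,27,has); (33,28,has); (33,29,has); result: nodes: 1:pt, 2:pt, 3:pt, 5:pt, 7:F, 13:pt, 14:pt, 15:pt, 17:F, 18:F, 19:F, 20:pt, 21:pt, 22:pt, 23:F, 24:F, 25:F, 26:F, 27:pt, 28:pt, 29:pt, 30:F, 31:F, 32:F, 33:F edges: (7,1,has); (7,2,has); (7,2,hask); (7,3,has); (17,2,has); (17,13,has); (17,14,has); (18,5,has); (18,14,has); (18,15,has); (19,13,has); (19,14,has); (19,15,has); (23,1,has); (23,20,has); (23,22,has); (24,2,has); (24,20,has); (24,21,has); (25,5,has); (25,21,has); (25,22,has); (26,20,has); (26,21,has); (26,22,has); (30,1,has); (30,27,has); (30,29,has); (31,13,has); (31,27,has); (31,28,has); (32,15,has); (32,28,has); (32,29,has); (33,27,has); (33,28,has); (33,29,has)
final:
nodes: 1:pt, 2:pt, 3:pt, 5:pt, 7:F, 13:pt, 14:pt, 15:pt, 17:F, 18:F, 19:F, 20:pt, 21:pt, 22:pt, 23:F, 24:F, 25:F, 26:F, 27:pt, 28:pt, 29:pt, 30:F, 31:F, 32:F, 33:F
edges: (7,1,has); (7,2,has); (7,2,hask); (7,3,has); (17,2,has); (17,13,has); (17,14,has); (18,5,has); (18,14,has); (18,15,has); (19,13,has); (19,14,has); (19,15,has); (23,1,has); (23,20,has); (23,22,has); (24,2,has); (24,20,has); (24,21,has); (25,5,has); (25,21,has); (25,22,has); (26,20,has); (26,21,has); (26,22,has); (30,1,has); (30,27,has); (30,29,has); (31,13,has); (31,27,has); (31,28,has); (32,15,has); (32,28,has); (32,29,has); (33,27,has); (33,28,has); (33,29,has)


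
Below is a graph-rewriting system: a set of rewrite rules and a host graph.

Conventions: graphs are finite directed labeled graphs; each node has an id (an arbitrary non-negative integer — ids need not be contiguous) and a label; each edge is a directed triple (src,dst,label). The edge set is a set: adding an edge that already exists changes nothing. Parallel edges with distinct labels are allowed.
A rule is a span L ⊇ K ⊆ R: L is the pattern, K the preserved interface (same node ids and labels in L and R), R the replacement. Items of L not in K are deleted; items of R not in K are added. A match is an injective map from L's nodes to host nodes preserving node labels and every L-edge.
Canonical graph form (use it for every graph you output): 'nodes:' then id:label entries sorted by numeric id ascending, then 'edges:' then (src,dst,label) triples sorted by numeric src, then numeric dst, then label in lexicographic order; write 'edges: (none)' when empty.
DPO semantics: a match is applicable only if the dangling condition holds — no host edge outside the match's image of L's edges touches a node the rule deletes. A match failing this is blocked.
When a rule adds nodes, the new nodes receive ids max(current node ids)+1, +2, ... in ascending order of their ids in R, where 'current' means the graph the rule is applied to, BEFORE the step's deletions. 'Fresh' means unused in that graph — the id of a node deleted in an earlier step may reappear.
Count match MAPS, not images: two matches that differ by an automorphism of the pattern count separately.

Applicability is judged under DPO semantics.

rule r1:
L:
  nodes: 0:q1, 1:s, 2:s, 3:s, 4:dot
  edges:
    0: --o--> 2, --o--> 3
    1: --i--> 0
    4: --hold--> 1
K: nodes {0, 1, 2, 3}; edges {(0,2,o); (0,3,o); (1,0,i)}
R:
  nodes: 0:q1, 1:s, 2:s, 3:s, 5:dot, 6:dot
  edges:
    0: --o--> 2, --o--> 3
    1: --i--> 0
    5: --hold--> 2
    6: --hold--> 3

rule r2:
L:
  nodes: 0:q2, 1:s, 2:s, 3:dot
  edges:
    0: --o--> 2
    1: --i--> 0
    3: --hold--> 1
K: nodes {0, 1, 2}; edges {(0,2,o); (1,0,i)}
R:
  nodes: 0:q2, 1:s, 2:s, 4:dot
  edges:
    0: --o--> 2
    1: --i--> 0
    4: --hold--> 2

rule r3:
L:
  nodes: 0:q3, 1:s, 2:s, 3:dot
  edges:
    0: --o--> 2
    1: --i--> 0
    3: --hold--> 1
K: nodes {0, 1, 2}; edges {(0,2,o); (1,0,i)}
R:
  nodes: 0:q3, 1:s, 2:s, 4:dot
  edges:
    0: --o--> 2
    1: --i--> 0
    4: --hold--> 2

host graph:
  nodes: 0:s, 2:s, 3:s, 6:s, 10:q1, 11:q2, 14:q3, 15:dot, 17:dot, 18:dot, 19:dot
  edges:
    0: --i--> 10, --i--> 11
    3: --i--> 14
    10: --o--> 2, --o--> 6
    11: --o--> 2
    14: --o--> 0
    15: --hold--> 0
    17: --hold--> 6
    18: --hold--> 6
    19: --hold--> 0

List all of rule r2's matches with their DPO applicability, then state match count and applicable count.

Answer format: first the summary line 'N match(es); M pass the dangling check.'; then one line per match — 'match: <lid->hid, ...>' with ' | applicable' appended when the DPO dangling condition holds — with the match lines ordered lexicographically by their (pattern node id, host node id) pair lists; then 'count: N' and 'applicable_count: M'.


2 match(es); 2 pass the dangling check.
match: 0->11, 1->0, 2->2, 3->15 | applicable
match: 0->11, 1->0, 2->2, 3->19 | applicable
count: 2
applicable_count: 2


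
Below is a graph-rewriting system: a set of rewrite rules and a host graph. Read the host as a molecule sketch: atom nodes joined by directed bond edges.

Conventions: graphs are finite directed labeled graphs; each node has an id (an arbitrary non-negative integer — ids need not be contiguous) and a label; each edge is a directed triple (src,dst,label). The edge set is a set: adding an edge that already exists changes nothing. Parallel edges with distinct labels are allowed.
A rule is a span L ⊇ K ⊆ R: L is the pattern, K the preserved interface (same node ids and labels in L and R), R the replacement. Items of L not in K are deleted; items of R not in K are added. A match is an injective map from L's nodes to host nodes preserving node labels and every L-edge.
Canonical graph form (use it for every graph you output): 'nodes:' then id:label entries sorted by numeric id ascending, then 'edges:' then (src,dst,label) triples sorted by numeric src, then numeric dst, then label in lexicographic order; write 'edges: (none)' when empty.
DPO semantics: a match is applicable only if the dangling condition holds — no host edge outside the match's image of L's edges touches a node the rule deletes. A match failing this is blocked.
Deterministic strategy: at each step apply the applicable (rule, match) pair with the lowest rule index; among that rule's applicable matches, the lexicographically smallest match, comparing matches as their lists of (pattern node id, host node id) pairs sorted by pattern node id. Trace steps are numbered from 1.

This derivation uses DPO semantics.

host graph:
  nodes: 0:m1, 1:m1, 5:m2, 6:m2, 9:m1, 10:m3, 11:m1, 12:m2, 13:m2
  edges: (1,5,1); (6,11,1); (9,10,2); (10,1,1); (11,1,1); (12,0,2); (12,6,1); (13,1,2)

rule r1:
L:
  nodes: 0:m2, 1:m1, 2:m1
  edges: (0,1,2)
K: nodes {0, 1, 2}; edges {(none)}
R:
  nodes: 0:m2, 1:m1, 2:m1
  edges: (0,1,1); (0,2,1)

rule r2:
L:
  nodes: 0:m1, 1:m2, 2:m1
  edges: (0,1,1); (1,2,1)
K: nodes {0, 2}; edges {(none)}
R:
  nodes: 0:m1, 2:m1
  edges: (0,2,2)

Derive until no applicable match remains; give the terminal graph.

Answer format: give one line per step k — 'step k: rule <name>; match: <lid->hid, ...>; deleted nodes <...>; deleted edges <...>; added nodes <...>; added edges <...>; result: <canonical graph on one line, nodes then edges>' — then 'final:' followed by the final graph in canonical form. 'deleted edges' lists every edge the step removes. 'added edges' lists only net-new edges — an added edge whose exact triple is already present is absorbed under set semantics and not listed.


step 1: rule r1; match: 0->12, 1->0, 2->1; deleted nodes (none); deleted edges (12,0,2); added nodes (none); added edges (12,0,1); (12,1,1); result: nodes: 0:m1, 1:m1, 5:m2, 6:m2, 9:m1, 10:m3, 11:m1, 12:m2, 13:m2 edges: (1,5,1); (6,11,1); (9,10,2); (10,1,1); (11,1,1); (12,0,1); (12,1,1); (12,6,1); (13,1,2)
step 2: rule r1; match: 0->13, 1->1, 2->0; deleted nodes (none); deleted edges (13,1,2); added nodes (none); added edges (13,0,1); (13,1,1); result: nodes: 0:m1, 1:m1, 5:m2, 6:m2, 9:m1, 10:m3, 11:m1, 12:m2, 13:m2 edges: (1,5,1); (6,11,1); (9,10,2); (10,1,1); (11,1,1); (12,0,1); (12,1,1); (12,6,1); (13,0,1); (13,1,1)
final:
nodes: 0:m1, 1:m1, 5:m2, 6:m2, 9:m1, 10:m3, 11:m1, 12:m2, 13:m2
edges: (1,5,1); (6,11,1); (9,10,2); (10,1,1); (11,1,1); (12,0,1); (12,1,1); (12,6,1); (13,0,1); (13,1,1)


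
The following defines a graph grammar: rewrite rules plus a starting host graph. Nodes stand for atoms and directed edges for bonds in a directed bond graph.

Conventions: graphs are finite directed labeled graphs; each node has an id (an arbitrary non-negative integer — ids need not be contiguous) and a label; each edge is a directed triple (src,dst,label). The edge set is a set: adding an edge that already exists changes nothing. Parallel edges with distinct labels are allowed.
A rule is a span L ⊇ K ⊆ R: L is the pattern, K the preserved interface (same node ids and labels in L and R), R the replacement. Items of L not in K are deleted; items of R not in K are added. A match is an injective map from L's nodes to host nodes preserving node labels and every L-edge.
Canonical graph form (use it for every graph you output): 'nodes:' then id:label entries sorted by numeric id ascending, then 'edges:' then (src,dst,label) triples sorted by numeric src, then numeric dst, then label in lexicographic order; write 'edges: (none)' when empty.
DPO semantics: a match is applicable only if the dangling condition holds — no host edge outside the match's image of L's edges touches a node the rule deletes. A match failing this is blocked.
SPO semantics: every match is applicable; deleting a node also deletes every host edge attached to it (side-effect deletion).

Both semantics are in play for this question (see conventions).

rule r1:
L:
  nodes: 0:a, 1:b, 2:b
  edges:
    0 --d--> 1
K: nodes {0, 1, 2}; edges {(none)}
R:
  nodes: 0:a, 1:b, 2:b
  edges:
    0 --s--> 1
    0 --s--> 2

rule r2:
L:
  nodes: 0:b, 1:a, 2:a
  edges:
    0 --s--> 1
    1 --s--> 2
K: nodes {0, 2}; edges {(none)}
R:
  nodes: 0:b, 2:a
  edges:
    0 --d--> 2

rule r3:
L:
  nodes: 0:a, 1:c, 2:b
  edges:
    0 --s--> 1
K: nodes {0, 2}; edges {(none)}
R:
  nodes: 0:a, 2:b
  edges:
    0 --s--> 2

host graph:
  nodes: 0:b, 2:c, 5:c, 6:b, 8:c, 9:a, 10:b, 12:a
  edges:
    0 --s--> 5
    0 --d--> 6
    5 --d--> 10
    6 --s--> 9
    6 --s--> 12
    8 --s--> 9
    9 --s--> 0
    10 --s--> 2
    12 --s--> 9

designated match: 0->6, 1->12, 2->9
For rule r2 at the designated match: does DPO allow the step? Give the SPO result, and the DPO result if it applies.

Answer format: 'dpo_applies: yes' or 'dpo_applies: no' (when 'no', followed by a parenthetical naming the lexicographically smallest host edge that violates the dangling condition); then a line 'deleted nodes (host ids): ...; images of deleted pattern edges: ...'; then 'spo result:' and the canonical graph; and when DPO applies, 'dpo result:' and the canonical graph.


dpo_applies: yes
deleted nodes (host ids): 12; images of deleted pattern edges: (6,12,s); (12,9,s)
spo result:
nodes: 0:b, 2:c, 5:c, 6:b, 8:c, 9:a, 10:b
edges: (0,5,s); (0,6,d); (5,10,d); (6,9,d); (6,9,s); (8,9,s); (9,0,s); (10,2,s)
dpo result:
nodes: 0:b, 2:c, 5:c, 6:b, 8:c, 9:a, 10:b
edges: (0,5,s); (0,6,d); (5,10,d); (6,9,d); (6,9,s); (8,9,s); (9,0,s); (10,2,s)


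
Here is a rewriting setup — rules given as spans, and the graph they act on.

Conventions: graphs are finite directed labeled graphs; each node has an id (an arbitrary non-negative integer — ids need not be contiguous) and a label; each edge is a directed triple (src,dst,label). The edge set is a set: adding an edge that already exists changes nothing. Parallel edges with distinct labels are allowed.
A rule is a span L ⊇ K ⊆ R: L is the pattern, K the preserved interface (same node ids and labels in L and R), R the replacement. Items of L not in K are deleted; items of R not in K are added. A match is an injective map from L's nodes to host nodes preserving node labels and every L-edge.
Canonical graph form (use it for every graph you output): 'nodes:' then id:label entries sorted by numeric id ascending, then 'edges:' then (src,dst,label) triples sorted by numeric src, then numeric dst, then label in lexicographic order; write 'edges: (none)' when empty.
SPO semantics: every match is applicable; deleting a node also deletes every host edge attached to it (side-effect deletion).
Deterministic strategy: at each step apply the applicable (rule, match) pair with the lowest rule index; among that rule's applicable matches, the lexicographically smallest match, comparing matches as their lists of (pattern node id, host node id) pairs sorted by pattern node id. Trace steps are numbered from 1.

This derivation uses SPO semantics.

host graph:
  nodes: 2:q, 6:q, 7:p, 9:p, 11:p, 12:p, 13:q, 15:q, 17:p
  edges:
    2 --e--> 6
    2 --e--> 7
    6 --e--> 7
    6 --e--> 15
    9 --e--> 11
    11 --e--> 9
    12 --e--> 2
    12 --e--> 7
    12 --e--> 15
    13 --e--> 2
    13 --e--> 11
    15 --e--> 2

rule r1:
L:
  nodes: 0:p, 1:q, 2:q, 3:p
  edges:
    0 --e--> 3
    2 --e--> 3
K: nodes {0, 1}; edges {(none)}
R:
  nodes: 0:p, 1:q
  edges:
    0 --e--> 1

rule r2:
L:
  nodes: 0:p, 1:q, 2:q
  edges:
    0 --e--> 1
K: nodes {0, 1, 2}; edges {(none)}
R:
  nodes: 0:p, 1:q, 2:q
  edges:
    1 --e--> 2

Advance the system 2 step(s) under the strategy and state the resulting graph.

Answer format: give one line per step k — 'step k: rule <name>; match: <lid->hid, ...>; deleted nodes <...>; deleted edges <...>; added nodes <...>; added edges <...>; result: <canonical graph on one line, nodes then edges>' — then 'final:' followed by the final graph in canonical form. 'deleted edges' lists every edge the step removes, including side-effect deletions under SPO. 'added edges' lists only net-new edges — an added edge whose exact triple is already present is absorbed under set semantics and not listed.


step 1: rule r1; match: 0->9, 1->2, 2->13, 3->11; deleted nodes 11, 13; deleted edges (9,11,e); (11,9,e); (13,2,e); (13,11,e); added nodes (none); added edges (9,2,e); result: nodes: 2:q, 6:q, 7:p, 9:p, 12:p, 15:q, 17:p edges: (2,6,e); (2,7,e); (6,7,e); (6,15,e); (9,2,e); (12,2,e); (12,7,e); (12,15,e); (15,2,e)
step 2: rule r1; match: 0->12, 1->2, 2->6, 3->7; deleted nodes 6, 7; deleted edges (2,6,e); (2,7,e); (6,7,e); (6,15,e); (12,7,e); added nodes (none); added edges (none); result: nodes: 2:q, 9:p, 12:p, 15:q, 17:p edges: (9,2,e); (12,2,e); (12,15,e); (15,2,e)
final:
nodes: 2:q, 9:p, 12:p, 15:q, 17:p
edges: (9,2,e); (12,2,e); (12,15,e); (15,2,e)


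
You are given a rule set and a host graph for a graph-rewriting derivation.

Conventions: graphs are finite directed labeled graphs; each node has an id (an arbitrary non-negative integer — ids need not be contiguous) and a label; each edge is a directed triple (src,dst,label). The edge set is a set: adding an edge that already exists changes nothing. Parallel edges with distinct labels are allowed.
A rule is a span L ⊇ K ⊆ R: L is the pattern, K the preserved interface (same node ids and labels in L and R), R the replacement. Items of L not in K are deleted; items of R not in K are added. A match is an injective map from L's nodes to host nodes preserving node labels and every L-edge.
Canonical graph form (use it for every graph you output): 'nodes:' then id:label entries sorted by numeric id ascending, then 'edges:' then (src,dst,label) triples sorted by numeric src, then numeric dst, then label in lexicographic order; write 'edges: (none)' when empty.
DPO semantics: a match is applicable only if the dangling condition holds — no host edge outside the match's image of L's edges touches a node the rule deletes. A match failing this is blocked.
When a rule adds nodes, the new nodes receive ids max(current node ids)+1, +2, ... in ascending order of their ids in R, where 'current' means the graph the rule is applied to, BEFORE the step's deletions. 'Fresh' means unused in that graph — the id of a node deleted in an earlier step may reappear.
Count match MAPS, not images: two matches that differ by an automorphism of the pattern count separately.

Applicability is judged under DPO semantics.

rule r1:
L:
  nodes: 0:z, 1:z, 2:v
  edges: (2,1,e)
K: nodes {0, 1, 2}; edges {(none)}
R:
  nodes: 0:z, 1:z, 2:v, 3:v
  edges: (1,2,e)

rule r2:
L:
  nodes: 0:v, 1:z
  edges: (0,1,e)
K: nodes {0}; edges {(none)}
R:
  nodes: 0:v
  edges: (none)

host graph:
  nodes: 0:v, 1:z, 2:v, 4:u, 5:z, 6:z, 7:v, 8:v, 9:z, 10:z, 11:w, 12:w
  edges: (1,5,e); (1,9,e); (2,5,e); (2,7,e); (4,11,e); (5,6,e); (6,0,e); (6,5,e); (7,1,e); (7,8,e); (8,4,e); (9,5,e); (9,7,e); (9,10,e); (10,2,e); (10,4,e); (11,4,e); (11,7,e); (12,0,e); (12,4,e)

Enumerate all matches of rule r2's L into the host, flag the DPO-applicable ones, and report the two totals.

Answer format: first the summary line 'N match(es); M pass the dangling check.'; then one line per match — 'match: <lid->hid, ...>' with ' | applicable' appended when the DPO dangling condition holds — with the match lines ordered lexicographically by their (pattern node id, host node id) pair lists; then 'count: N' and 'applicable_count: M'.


2 match(es); 0 pass the dangling check.
match: 0->2, 1->5
match: 0->7, 1->1
count: 2
applicable_count: 0


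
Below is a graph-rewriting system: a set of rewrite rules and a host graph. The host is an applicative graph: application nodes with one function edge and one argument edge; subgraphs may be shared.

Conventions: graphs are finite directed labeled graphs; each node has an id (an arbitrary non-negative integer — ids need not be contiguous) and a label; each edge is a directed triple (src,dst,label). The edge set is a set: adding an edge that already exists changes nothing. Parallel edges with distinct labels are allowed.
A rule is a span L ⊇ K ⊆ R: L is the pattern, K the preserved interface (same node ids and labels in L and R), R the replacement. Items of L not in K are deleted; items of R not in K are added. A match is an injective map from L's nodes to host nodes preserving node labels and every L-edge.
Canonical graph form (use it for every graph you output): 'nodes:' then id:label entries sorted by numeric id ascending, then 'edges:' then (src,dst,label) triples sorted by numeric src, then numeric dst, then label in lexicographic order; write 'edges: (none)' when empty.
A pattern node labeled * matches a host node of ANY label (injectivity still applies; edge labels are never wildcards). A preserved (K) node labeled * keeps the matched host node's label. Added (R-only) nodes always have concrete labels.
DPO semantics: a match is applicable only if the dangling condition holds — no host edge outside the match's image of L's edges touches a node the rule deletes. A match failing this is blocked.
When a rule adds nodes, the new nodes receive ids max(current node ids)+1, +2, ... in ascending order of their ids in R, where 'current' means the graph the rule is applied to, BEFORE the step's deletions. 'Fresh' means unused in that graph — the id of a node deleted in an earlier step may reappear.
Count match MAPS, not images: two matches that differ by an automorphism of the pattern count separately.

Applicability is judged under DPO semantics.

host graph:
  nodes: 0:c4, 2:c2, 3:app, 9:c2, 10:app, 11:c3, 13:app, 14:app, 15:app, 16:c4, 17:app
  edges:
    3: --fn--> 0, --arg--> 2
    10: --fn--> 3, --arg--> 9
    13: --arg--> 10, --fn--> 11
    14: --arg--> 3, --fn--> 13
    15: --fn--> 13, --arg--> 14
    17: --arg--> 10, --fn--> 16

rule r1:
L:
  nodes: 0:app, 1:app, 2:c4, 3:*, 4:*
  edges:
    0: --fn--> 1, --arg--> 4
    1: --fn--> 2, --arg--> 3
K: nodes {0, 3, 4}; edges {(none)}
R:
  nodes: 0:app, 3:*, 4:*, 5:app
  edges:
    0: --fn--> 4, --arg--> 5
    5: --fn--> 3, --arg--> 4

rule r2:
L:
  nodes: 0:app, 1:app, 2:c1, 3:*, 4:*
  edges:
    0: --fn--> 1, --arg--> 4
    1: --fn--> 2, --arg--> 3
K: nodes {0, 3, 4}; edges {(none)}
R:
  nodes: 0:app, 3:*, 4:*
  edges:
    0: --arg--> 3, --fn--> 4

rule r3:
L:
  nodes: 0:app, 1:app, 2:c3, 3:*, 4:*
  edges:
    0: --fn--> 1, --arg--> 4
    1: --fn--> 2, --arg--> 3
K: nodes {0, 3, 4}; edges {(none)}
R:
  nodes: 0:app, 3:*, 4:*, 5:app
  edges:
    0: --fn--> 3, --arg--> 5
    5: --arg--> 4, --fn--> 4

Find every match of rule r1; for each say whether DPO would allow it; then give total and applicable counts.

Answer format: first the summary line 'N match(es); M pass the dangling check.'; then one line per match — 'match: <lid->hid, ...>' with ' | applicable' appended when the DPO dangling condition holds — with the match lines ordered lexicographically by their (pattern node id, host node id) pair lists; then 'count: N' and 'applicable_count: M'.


1 match(es); 0 pass the dangling check.
match: 0->10, 1->3, 2->0, 3->2, 4->9
count: 1
applicable_count: 0


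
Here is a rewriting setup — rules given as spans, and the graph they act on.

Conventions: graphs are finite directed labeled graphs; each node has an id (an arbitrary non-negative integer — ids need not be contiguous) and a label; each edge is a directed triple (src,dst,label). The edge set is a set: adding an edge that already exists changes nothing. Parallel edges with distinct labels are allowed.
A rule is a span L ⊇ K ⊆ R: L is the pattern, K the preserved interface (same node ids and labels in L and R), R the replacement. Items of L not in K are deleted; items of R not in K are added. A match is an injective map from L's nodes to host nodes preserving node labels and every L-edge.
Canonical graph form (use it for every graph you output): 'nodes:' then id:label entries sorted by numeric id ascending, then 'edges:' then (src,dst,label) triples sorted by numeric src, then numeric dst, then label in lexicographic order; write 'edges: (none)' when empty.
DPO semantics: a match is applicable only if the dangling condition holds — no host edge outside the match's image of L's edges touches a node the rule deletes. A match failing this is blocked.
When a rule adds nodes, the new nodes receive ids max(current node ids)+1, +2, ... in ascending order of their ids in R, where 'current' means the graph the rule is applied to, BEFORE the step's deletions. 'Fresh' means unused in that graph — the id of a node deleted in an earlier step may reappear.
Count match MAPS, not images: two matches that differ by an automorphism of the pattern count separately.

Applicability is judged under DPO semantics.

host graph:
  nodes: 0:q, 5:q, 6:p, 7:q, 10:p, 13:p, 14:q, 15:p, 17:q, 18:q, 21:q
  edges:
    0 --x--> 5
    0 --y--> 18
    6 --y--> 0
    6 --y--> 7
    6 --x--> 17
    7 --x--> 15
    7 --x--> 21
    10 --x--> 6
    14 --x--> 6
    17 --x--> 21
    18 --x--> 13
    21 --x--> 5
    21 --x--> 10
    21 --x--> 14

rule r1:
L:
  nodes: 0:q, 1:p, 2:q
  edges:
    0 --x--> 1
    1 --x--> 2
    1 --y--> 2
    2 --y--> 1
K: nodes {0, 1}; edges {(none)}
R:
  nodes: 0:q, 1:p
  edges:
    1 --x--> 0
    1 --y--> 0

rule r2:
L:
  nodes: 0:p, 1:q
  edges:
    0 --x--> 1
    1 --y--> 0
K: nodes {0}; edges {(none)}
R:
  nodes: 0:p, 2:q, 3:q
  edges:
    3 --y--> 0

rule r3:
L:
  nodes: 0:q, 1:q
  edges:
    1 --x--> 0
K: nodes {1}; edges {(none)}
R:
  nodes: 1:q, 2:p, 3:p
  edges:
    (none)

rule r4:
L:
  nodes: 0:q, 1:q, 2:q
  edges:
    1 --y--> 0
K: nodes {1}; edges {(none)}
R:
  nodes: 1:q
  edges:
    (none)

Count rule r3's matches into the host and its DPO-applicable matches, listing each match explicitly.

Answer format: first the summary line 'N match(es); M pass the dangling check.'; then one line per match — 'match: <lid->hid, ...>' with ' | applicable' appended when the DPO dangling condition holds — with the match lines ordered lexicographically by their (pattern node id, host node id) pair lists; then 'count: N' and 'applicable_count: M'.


5 match(es); 0 pass the dangling check.
match: 0->5, 1->0
match: 0->5, 1->21
match: 0->14, 1->21
match: 0->21, 1->7
match: 0->21, 1->17
count: 5
applicable_count: 0


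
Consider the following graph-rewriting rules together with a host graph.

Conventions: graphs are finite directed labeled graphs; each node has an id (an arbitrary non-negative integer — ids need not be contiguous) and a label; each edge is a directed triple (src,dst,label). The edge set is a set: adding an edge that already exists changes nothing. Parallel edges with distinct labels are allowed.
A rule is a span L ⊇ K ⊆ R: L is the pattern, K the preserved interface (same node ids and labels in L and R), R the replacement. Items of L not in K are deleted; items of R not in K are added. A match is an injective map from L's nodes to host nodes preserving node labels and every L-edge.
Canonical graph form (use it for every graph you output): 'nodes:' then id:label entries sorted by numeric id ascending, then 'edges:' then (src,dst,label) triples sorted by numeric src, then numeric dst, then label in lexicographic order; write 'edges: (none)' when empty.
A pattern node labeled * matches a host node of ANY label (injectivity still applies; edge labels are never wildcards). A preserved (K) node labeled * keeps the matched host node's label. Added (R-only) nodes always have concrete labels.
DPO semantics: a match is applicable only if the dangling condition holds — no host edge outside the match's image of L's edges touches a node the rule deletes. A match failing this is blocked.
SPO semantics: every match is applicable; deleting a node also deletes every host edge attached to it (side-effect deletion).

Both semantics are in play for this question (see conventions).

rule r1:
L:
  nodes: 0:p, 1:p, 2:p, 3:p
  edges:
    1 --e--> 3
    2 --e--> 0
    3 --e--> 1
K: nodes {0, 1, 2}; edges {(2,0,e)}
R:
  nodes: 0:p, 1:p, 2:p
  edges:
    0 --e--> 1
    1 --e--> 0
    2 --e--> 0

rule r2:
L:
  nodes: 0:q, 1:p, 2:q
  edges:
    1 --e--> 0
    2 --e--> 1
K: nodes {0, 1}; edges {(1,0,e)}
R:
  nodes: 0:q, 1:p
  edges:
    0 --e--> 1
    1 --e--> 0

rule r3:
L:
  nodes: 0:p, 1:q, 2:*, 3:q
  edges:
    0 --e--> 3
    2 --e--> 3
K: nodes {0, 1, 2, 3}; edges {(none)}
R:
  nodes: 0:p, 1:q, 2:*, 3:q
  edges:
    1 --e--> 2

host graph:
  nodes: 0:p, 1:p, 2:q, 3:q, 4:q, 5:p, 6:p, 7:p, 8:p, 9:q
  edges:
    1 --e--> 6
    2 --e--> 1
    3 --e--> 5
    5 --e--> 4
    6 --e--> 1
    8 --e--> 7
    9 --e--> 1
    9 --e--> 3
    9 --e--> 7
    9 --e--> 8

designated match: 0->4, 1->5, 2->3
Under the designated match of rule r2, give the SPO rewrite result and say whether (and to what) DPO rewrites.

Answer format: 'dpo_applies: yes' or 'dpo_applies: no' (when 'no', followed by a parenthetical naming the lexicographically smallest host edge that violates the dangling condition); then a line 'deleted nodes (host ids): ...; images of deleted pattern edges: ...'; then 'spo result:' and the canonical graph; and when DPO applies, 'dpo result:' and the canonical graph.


dpo_applies: no
(the rule deletes node 3, which keeps host edge (9,3,e) outside the match image — the dangling condition fails, DPO blocks; SPO proceeds and side-deletes such edges)
deleted nodes (host ids): 3; images of deleted pattern edges: (3,5,e)
spo result:
nodes: 0:p, 1:p, 2:q, 4:q, 5:p, 6:p, 7:p, 8:p, 9:q
edges: (1,6,e); (2,1,e); (4,5,e); (5,4,e); (6,1,e); (8,7,e); (9,1,e); (9,7,e); (9,8,e)


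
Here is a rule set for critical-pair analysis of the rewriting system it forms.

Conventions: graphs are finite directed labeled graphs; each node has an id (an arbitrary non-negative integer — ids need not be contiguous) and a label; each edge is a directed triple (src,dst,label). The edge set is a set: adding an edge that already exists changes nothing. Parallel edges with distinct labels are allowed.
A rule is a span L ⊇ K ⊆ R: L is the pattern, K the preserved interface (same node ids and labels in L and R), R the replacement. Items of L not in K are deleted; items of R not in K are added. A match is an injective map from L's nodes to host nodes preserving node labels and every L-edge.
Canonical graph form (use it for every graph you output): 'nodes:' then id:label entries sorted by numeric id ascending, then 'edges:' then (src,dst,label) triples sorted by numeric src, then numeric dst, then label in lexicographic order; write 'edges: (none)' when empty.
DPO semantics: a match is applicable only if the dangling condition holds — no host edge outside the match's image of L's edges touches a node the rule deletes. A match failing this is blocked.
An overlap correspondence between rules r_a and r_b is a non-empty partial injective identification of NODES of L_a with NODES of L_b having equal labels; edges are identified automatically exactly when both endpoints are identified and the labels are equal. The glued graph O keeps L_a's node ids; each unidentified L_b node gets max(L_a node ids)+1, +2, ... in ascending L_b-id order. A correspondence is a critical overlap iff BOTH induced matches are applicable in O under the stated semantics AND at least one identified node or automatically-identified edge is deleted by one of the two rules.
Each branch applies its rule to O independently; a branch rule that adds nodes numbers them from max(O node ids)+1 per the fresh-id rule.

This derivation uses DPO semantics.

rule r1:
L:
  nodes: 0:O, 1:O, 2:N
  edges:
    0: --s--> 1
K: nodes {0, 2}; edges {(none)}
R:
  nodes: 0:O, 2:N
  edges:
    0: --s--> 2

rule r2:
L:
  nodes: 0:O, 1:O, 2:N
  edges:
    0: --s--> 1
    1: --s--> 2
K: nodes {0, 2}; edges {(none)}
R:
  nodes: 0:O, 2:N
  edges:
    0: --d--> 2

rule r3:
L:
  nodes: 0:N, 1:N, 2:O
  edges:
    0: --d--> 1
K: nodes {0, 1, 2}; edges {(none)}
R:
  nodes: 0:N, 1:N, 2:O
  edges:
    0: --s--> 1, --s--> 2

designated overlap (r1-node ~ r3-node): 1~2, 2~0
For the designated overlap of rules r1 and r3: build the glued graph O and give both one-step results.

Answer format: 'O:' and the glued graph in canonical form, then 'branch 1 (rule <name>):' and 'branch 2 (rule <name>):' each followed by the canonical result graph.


O:
nodes: 0:O, 1:O, 2:N, 3:N
edges: (0,1,s); (2,3,d)
branch 1 (rule r1):
nodes: 0:O, 2:N, 3:N
edges: (0,2,s); (2,3,d)
branch 2 (rule r3):
nodes: 0:O, 1:O, 2:N, 3:N
edges: (0,1,s); (2,1,s); (2,3,s)


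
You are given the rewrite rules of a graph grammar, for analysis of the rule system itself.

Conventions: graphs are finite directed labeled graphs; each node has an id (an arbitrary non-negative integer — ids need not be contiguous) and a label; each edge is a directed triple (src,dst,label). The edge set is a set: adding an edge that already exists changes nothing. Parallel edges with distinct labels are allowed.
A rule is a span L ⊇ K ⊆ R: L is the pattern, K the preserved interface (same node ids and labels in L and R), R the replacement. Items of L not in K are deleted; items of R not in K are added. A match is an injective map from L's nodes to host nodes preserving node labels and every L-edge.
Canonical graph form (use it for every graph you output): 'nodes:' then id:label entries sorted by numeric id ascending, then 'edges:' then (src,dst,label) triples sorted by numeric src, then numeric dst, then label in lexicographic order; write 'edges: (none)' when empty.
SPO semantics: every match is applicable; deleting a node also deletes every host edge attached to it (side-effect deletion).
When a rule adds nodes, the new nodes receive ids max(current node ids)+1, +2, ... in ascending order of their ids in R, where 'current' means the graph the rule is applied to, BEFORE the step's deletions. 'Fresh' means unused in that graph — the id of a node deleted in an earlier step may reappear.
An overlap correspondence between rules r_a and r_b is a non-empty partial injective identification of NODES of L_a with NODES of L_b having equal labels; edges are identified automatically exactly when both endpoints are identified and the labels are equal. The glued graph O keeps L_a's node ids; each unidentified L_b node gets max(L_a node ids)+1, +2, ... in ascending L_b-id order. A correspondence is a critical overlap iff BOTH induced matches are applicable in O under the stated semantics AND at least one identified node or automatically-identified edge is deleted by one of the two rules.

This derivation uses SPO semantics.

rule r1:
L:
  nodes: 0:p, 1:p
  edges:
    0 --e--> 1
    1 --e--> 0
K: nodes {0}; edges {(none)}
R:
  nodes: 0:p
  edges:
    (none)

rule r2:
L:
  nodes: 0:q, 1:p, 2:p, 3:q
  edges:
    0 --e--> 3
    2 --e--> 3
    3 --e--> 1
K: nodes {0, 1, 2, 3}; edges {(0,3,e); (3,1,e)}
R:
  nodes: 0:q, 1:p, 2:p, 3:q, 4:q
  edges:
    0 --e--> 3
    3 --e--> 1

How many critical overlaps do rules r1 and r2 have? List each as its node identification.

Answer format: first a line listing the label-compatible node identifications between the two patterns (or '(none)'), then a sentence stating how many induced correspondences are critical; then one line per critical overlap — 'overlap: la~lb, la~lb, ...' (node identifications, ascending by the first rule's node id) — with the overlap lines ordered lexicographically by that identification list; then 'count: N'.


label-compatible node identifications between L(r1) and L(r2): 0~1, 0~2, 1~1, 1~2
4 of the induced correspondences are critical overlaps of r1 and r2.
overlap: 0~1, 1~2
overlap: 0~2, 1~1
overlap: 1~1
overlap: 1~2
count: 4


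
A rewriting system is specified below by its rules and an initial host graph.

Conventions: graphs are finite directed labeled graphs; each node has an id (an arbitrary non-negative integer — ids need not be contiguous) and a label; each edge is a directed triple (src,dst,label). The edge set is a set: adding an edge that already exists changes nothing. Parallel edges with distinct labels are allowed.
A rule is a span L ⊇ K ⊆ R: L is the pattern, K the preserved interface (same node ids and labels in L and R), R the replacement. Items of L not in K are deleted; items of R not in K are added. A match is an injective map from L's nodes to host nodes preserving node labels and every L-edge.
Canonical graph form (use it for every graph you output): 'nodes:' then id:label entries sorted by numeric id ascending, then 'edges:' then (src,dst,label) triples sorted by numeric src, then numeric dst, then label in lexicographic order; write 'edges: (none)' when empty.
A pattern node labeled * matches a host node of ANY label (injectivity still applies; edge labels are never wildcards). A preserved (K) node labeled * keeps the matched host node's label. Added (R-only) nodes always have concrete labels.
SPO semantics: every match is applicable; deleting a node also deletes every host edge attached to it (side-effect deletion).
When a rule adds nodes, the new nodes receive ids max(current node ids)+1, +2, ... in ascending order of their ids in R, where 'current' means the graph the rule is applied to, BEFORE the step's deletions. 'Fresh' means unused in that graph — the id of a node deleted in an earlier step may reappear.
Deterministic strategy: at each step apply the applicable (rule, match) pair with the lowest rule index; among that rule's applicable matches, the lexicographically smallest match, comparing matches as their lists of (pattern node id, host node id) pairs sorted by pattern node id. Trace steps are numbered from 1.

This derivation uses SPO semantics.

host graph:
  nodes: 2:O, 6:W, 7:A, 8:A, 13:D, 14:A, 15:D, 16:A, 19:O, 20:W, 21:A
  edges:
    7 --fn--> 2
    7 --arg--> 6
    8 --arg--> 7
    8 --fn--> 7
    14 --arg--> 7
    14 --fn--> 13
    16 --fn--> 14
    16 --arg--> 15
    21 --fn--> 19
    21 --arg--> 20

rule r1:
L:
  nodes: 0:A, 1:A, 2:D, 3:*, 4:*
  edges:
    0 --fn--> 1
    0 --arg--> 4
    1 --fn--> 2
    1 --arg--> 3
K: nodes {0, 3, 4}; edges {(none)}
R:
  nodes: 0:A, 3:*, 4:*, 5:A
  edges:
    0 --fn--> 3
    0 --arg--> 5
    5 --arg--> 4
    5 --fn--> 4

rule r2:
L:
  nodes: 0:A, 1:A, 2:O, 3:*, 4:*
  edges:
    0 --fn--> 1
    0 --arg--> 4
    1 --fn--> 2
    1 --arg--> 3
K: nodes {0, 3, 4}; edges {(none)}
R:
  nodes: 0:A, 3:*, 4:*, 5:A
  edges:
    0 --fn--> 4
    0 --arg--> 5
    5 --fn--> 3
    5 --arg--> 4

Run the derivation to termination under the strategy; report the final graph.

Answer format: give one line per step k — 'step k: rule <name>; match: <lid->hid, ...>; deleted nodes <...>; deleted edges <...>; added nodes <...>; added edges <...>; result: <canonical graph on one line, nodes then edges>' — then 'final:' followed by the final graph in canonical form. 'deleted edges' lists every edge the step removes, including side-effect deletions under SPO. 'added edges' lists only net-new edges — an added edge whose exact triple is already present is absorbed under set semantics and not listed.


step 1: rule r1; match: 0->16, 1->14, 2->13, 3->7, 4->15; deleted nodes 13, 14; deleted edges (14,7,arg); (14,13,fn); (16,14,fn); (16,15,arg); added nodes 22; added edges (16,7,fn); (16,22,arg); (22,15,arg); (22,15,fn); result: nodes: 2:O, 6:W, 7:A, 8:A, 15:D, 16:A, 19:O, 20:W, 21:A, 22:A edges: (7,2,fn); (7,6,arg); (8,7,arg); (8,7,fn); (16,7,fn); (16,22,arg); (21,19,fn); (21,20,arg); (22,15,arg); (22,15,fn)
step 2: rule r2; match: 0->16, 1->7, 2->2, 3->6, 4->22; deleted nodes 2, 7; deleted edges (7,2,fn); (7,6,arg); (8,7,arg); (8,7,fn); (16,7,fn); (16,22,arg); added nodes 23; added edges (16,22,fn); (16,23,arg); (23,6,fn); (23,22,arg); result: nodes: 6:W, 8:A, 15:D, 16:A, 19:O, 20:W, 21:A, 22:A, 23:A edges: (16,22,fn); (16,23,arg); (21,19,fn); (21,20,arg); (22,15,arg); (22,15,fn); (23,6,fn); (23,22,arg)
final:
nodes: 6:W, 8:A, 15:D, 16:A, 19:O, 20:W, 21:A, 22:A, 23:A
edges: (16,22,fn); (16,23,arg); (21,19,fn); (21,20,arg); (22,15,arg); (22,15,fn); (23,6,fn); (23,22,arg)
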